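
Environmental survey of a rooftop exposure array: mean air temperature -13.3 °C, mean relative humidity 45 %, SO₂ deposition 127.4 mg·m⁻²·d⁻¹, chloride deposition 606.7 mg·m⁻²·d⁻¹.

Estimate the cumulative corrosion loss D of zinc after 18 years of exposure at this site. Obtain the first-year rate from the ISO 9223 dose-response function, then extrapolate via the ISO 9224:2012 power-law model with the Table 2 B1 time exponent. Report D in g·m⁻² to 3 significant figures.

zinc: T≤10 °C ⇒ hinge +0.038·(-13.3−10) = -0.8854
  Pd branch = 0.0129·Pd^0.44·e^(0.046·RH+f) = 0.3559 μm/a
  Sd branch = 0.0175·Sd^0.57·e^(0.008·RH+0.085·T) = 0.3124 μm/a
  sum: 0.3559 + 0.3124 → r_corr = 0.6683 μm/a
ISO 9224: D(t) = r_corr · t^b with b = 0.813 (zinc, B1)
  D(18) = 0.6683 × 18^0.813 = 0.6683 × 10.48 = 7.007 μm
  Mass loss = 7.007 μm × 7.14 g/cm³ = 50.03 g·m⁻²

D(18) = 50.0 g·m⁻²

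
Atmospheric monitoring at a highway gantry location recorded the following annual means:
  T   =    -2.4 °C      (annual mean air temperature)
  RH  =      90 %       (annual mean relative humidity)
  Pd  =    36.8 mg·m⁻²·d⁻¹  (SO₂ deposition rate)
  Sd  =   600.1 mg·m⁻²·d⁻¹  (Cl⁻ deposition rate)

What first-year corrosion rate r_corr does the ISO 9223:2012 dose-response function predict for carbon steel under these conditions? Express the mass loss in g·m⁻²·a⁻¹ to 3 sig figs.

carbon steel: f(T) = +0.150·(T−10) [T≤10 °C] = -1.8600
  SO₂ term: 1.77·36.8^0.52·exp(0.02·90-1.8600) = 10.87
  Cl⁻ term: 0.102·600.1^0.62·exp(0.033·90+0.04·-2.4) = 95.34
  sum: 10.87 + 95.34 → r_corr = 106.2 μm/a
Convert to mass loss: 106.2 μm/a × 7.85 g/cm³ = 833.7 g·m⁻²·a⁻¹

r_corr = 834 g·m⁻²·a⁻¹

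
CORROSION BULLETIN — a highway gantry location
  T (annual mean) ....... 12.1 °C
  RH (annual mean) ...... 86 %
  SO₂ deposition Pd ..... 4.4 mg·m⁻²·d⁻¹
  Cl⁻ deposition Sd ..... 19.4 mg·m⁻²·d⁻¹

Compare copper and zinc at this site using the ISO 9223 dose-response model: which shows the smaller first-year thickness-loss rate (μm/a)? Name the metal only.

copper: T>10 °C ⇒ hinge -0.080·(12.1−10) = -0.1680
  Pd branch = 0.0053·Pd^0.26·e^(0.059·RH+f) = 1.053 μm/a
  Cl⁻ term: 0.01025·19.4^0.27·exp(0.036·86+0.049·12.1) = 0.9131
  r_corr = 1.053 + 0.9131 = 1.966 μm/a
zinc: f(T) = -0.071·(T−10) [T>10 °C] = -0.1491
  SO₂ term: 0.0129·4.4^0.44·exp(0.046·86-0.1491) = 1.114
  Cl⁻ term: 0.0175·19.4^0.57·exp(0.008·86+0.085·12.1) = 0.5279
  r_corr = 1.114 + 0.5279 = 1.642 μm/a
Ordering by μm/a: copper (1.97) > zinc (1.64)

zinc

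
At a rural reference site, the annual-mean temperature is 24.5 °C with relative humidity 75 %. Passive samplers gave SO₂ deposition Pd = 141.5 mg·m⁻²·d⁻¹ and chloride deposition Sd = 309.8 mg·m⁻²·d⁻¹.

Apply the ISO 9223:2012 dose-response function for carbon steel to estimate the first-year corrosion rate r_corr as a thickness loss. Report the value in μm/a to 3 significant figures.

r_corr = 161 μm/a

carbon steel: f(T) = -0.054·(T−10) [T>10 °C] = -0.7830
  SO₂ term: 1.77·141.5^0.52·exp(0.02·75-0.7830) = 47.62
  Cl⁻ term: 0.102·309.8^0.62·exp(0.033·75+0.04·24.5) = 113.1
  r_corr = 47.62 + 113.1 = 160.7 μm/a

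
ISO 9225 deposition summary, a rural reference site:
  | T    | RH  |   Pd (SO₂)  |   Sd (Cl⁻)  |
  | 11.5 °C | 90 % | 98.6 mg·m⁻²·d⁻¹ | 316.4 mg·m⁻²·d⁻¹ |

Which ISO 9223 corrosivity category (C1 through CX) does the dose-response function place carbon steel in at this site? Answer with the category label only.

CX

carbon steel: f(T) = -0.054·(T−10) [T>10 °C] = -0.0810
  sulphur-dioxide contribution → 107.5 μm/a
  chloride contribution → 111.8 μm/a
  ⇒ r_corr(carbon steel) = 219.3 μm/a
ISO 9223 Table 2 (carbon steel): 200 < 219 ≤ 700 μm/a ⇒ CX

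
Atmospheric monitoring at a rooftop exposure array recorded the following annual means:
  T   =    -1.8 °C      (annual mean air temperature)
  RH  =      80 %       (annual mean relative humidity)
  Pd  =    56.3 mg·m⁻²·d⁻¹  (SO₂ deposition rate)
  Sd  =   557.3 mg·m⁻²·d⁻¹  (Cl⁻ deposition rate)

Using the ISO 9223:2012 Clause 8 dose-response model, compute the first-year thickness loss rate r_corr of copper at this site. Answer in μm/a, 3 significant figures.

r_corr = 1.31 μm/a

copper: temperature factor f = +0.126·(-11.8) = -1.4868
  SO₂ term: 0.0053·56.3^0.26·exp(0.059·80-1.4868) = 0.3833
  Sd branch = 0.01025·Sd^0.27·e^(0.036·RH+0.049·T) = 0.9218 μm/a
  sum: 0.3833 + 0.9218 → r_corr = 1.305 μm/a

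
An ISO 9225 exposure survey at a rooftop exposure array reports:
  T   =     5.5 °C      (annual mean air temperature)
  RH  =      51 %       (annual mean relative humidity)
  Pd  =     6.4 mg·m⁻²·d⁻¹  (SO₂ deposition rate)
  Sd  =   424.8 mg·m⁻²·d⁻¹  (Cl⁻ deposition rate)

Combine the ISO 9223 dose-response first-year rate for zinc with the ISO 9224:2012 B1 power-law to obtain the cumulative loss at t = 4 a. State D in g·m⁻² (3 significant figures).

zinc: T≤10 °C ⇒ hinge +0.038·(5.5−10) = -0.1710
  SO₂ term: 0.0129·6.4^0.44·exp(0.046·51-0.1710) = 0.257
  Cl⁻ term: 0.0175·424.8^0.57·exp(0.008·51+0.085·5.5) = 1.322
  r_corr = 0.257 + 1.322 = 1.579 μm/a
Power-law: D(4) = r_corr · 4^0.813
  D(4) = 1.579 × 4^0.813 = 1.579 × 3.087 = 4.875 μm
  Mass loss = 4.875 μm × 7.14 g/cm³ = 34.8 g·m⁻²

D(4) = 34.8 g·m⁻²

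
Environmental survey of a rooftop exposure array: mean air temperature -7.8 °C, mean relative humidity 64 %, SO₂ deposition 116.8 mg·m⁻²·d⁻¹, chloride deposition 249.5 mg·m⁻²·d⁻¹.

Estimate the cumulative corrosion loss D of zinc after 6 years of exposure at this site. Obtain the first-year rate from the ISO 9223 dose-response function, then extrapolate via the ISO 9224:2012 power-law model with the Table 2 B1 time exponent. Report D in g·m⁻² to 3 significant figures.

D(6) = 41.7 g·m⁻²

zinc: temperature factor f = +0.038·(-17.8) = -0.6764
  sulphur-dioxide contribution → 1.012 μm/a
  chloride contribution → 0.3498 μm/a
  ⇒ r_corr(zinc) = 1.362 μm/a
Power-law: D(6) = r_corr · 6^0.813
  D(6) = 1.362 × 6^0.813 = 1.362 × 4.292 = 5.843 μm
  Mass loss = 5.843 μm × 7.14 g/cm³ = 41.72 g·m⁻²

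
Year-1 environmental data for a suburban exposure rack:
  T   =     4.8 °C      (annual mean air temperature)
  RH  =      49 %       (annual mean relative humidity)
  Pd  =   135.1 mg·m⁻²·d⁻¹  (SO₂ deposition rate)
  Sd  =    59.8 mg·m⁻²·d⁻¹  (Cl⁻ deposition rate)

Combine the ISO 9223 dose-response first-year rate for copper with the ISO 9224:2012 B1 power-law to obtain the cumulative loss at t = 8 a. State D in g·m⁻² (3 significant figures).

copper: T≤10 °C ⇒ hinge +0.126·(4.8−10) = -0.6552
  Pd branch = 0.0053·Pd^0.26·e^(0.059·RH+f) = 0.1775 μm/a
  Cl⁻ term: 0.01025·59.8^0.27·exp(0.036·49+0.049·4.8) = 0.2284
  r_corr = 0.1775 + 0.2284 = 0.4059 μm/a
Long-term exponent b (ISO 9224 Table 2, B1) = 0.667
  D(8) = 0.4059 × 8^0.667 = 0.4059 × 4.003 = 1.625 μm
  Mass loss = 1.625 μm × 8.96 g/cm³ = 14.56 g·m⁻²

D(8) = 14.6 g·m⁻²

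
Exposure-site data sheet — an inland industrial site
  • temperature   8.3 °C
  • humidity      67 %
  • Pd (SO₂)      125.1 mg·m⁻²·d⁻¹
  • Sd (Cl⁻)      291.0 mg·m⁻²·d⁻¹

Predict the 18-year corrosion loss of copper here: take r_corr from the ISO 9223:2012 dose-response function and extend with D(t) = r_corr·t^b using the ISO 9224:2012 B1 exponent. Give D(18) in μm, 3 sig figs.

copper: temperature factor f = +0.126·(-1.7) = -0.2142
  sulphur-dioxide contribution → 0.7822 μm/a
  chloride contribution → 0.7945 μm/a
  total first-year rate 1.577 μm/a
ISO 9224: D(t) = r_corr · t^b with b = 0.667 (copper, B1)
  D(18) = 1.577 × 18^0.667 = 1.577 × 6.875 = 10.84 μm

D(18) = 10.8 μm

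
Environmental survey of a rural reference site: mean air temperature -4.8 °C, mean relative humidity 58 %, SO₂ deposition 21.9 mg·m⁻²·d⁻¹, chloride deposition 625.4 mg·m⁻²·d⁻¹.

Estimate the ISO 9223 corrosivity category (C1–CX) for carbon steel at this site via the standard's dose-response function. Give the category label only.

carbon steel: temperature factor f = +0.150·(-14.8) = -2.2200
  Pd branch = 1.77·Pd^0.52·e^(0.02·RH+f) = 3.052 μm/a
  Cl⁻ term: 0.102·625.4^0.62·exp(0.033·58+0.04·-4.8) = 30.91
  r_corr = 3.052 + 30.91 = 33.96 μm/a
34 μm/a falls in (25, 50] for carbon steel → category C3

C3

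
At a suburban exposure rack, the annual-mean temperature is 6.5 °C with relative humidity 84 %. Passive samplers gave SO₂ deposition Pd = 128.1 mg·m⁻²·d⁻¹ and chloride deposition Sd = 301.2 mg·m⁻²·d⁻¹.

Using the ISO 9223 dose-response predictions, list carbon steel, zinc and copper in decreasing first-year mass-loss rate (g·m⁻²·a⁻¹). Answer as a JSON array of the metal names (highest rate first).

["carbon steel", "zinc", "copper"]

carbon steel: f(T) = +0.150·(T−10) [T≤10 °C] = -0.5250
  Pd branch = 1.77·Pd^0.52·e^(0.02·RH+f) = 70.07 μm/a
  Cl⁻ term: 0.102·301.2^0.62·exp(0.033·84+0.04·6.5) = 72.82
  sum: 70.07 + 72.82 → r_corr = 142.9 μm/a
  mass loss = 142.9 μm/a × 7.85 g/cm³ = 1122 g·m⁻²·a⁻¹
zinc: T≤10 °C ⇒ hinge +0.038·(6.5−10) = -0.1330
  Pd branch = 0.0129·Pd^0.44·e^(0.046·RH+f) = 4.553 μm/a
  Cl⁻ term: 0.0175·301.2^0.57·exp(0.008·84+0.085·6.5) = 1.541
  sum: 4.553 + 1.541 → r_corr = 6.094 μm/a
  mass loss = 6.094 μm/a × 7.14 g/cm³ = 43.51 g·m⁻²·a⁻¹
copper: temperature factor f = +0.126·(-3.5) = -0.4410
  Pd branch = 0.0053·Pd^0.26·e^(0.059·RH+f) = 1.71 μm/a
  Cl⁻ term: 0.01025·301.2^0.27·exp(0.036·84+0.049·6.5) = 1.354
  r_corr = 1.71 + 1.354 = 3.064 μm/a
  mass loss = 3.064 μm/a × 8.96 g/cm³ = 27.46 g·m⁻²·a⁻¹
Ordering by g·m⁻²·a⁻¹: carbon steel (1120) > zinc (43.5) > copper (27.5)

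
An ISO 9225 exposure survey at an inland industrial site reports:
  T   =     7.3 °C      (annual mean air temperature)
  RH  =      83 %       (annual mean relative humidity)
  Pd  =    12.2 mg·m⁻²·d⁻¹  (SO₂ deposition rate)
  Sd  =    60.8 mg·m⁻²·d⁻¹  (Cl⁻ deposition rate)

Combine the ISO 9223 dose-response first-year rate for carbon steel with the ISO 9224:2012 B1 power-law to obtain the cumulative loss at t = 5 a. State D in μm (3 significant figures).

carbon steel: f(T) = +0.150·(T−10) [T≤10 °C] = -0.4050
  Pd branch = 1.77·Pd^0.52·e^(0.02·RH+f) = 22.8 μm/a
  Cl⁻ term: 0.102·60.8^0.62·exp(0.033·83+0.04·7.3) = 26.98
  sum: 22.8 + 26.98 → r_corr = 49.77 μm/a
ISO 9224: D(t) = r_corr · t^b with b = 0.523 (carbon steel, B1)
  D(5) = 49.77 × 5^0.523 = 49.77 × 2.32 = 115.5 μm

D(5) = 115 μm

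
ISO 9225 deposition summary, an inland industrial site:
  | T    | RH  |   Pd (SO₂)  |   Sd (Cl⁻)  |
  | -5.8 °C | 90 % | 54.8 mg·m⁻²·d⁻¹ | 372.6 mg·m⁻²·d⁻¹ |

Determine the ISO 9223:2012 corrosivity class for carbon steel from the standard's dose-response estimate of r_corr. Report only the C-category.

C4

carbon steel: temperature factor f = +0.150·(-15.8) = -2.3700
  sulphur-dioxide contribution → 8.028 μm/a
  chloride contribution → 61.93 μm/a
  total first-year rate 69.95 μm/a
70 μm/a falls in (50, 80] for carbon steel → category C4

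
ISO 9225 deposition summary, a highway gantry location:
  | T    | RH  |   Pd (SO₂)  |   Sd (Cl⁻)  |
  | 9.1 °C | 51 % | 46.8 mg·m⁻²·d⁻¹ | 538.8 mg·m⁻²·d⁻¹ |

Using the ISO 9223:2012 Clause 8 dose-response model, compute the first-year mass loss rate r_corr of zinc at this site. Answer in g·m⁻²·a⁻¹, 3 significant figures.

zinc: T≤10 °C ⇒ hinge +0.038·(9.1−10) = -0.0342
  SO₂ term: 0.0129·46.8^0.44·exp(0.046·51-0.0342) = 0.7071
  Sd branch = 0.0175·Sd^0.57·e^(0.008·RH+0.085·T) = 2.056 μm/a
  sum: 0.7071 + 2.056 → r_corr = 2.763 μm/a
Convert to mass loss: 2.763 μm/a × 7.14 g/cm³ = 19.73 g·m⁻²·a⁻¹

r_corr = 19.7 g·m⁻²·a⁻¹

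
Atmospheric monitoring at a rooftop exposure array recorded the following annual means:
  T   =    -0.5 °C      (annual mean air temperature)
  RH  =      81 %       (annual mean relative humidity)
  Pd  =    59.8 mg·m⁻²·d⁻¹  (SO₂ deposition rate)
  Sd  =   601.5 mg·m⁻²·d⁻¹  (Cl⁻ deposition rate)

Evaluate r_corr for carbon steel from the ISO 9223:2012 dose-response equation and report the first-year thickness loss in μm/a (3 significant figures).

carbon steel: temperature factor f = +0.150·(-10.5) = -1.5750
  SO₂ term: 1.77·59.8^0.52·exp(0.02·81-1.5750) = 15.54
  Sd branch = 0.102·Sd^0.62·e^(0.033·RH+0.04·T) = 76.54 μm/a
  r_corr = 15.54 + 76.54 = 92.08 μm/a

r_corr = 92.1 μm/a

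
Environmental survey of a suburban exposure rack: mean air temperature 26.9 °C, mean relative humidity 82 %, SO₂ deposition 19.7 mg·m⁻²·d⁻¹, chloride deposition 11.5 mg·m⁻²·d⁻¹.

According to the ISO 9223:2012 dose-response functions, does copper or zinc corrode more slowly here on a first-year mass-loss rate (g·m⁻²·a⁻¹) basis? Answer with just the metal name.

copper: T>10 °C ⇒ hinge -0.080·(26.9−10) = -1.3520
  SO₂ term: 0.0053·19.7^0.26·exp(0.059·82-1.3520) = 0.3757
  Cl⁻ term: 0.01025·11.5^0.27·exp(0.036·82+0.049·26.9) = 1.418
  sum: 0.3757 + 1.418 → r_corr = 1.793 μm/a
  mass loss = 1.793 μm/a × 8.96 g/cm³ = 16.07 g·m⁻²·a⁻¹
zinc: T>10 °C ⇒ hinge -0.071·(26.9−10) = -1.1999
  Pd branch = 0.0129·Pd^0.44·e^(0.046·RH+f) = 0.6269 μm/a
  Cl⁻ term: 0.0175·11.5^0.57·exp(0.008·82+0.085·26.9) = 1.335
  sum: 0.6269 + 1.335 → r_corr = 1.962 μm/a
  mass loss = 1.962 μm/a × 7.14 g/cm³ = 14.01 g·m⁻²·a⁻¹
Ordering by g·m⁻²·a⁻¹: copper (16.1) > zinc (14)

zinc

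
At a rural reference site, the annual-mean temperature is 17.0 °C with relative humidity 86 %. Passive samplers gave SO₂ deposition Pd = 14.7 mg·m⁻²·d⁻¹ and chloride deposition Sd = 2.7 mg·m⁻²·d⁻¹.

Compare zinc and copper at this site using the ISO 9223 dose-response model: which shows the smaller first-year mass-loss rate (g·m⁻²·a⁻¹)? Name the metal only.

zinc

zinc: T>10 °C ⇒ hinge -0.071·(17.0−10) = -0.4970
  SO₂ term: 0.0129·14.7^0.44·exp(0.046·86-0.4970) = 1.338
  Sd branch = 0.0175·Sd^0.57·e^(0.008·RH+0.085·T) = 0.2602 μm/a
  r_corr = 1.338 + 0.2602 = 1.598 μm/a
  mass loss = 1.598 μm/a × 7.14 g/cm³ = 11.41 g·m⁻²·a⁻¹
copper: temperature factor f = -0.080·(7.0) = -0.5600
  SO₂ term: 0.0053·14.7^0.26·exp(0.059·86-0.5600) = 0.9732
  Cl⁻ term: 0.01025·2.7^0.27·exp(0.036·86+0.049·17.0) = 0.6816
  r_corr = 0.9732 + 0.6816 = 1.655 μm/a
  mass loss = 1.655 μm/a × 8.96 g/cm³ = 14.83 g·m⁻²·a⁻¹
Ordering by g·m⁻²·a⁻¹: copper (14.8) > zinc (11.4)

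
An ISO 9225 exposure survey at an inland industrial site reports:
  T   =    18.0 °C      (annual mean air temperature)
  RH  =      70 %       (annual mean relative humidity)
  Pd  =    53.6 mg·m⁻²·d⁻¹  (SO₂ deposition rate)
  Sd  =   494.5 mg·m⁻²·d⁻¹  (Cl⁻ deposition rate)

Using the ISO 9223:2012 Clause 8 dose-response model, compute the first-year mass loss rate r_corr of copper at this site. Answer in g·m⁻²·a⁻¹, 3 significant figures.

copper: T>10 °C ⇒ hinge -0.080·(18.0−10) = -0.6400
  SO₂ term: 0.0053·53.6^0.26·exp(0.059·70-0.6400) = 0.4893
  Cl⁻ term: 0.01025·494.5^0.27·exp(0.036·70+0.049·18.0) = 1.643
  sum: 0.4893 + 1.643 → r_corr = 2.132 μm/a
Convert to mass loss: 2.132 μm/a × 8.96 g/cm³ = 19.1 g·m⁻²·a⁻¹

r_corr = 19.1 g·m⁻²·a⁻¹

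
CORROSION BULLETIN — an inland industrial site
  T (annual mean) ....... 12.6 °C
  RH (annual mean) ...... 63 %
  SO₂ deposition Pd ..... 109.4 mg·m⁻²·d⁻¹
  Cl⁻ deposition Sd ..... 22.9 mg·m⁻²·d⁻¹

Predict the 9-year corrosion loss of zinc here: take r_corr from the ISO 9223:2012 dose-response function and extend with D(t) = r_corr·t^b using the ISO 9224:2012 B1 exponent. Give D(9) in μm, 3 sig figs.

D(9) = 12.2 μm

zinc: f(T) = -0.071·(T−10) [T>10 °C] = -0.1846
  Pd branch = 0.0129·Pd^0.44·e^(0.046·RH+f) = 1.535 μm/a
  Cl⁻ term: 0.0175·22.9^0.57·exp(0.008·63+0.085·12.6) = 0.5037
  sum: 1.535 + 0.5037 → r_corr = 2.039 μm/a
Power-law: D(9) = r_corr · 9^0.813
  D(9) = 2.039 × 9^0.813 = 2.039 × 5.968 = 12.17 μm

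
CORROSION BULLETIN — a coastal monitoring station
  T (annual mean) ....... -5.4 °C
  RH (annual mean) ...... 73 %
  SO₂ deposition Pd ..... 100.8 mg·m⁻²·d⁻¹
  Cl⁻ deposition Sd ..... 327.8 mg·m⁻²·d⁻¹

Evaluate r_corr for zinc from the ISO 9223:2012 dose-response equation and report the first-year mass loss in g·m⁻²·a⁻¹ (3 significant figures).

zinc: T≤10 °C ⇒ hinge +0.038·(-5.4−10) = -0.5852
  sulphur-dioxide contribution → 1.572 μm/a
  chloride contribution → 0.5385 μm/a
  total first-year rate 2.11 μm/a
Convert to mass loss: 2.11 μm/a × 7.14 g/cm³ = 15.07 g·m⁻²·a⁻¹

r_corr = 15.1 g·m⁻²·a⁻¹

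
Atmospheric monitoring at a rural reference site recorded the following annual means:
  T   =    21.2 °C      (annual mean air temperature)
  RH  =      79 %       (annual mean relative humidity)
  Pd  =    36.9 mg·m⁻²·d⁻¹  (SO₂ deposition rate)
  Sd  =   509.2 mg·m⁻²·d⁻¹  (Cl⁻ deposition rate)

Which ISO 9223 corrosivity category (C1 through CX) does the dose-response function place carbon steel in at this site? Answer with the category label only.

C5

carbon steel: temperature factor f = -0.054·(11.2) = -0.6048
  sulphur-dioxide contribution → 30.64 μm/a
  chloride contribution → 153.9 μm/a
  ⇒ r_corr(carbon steel) = 184.6 μm/a
185 μm/a falls in (80, 200] for carbon steel → category C5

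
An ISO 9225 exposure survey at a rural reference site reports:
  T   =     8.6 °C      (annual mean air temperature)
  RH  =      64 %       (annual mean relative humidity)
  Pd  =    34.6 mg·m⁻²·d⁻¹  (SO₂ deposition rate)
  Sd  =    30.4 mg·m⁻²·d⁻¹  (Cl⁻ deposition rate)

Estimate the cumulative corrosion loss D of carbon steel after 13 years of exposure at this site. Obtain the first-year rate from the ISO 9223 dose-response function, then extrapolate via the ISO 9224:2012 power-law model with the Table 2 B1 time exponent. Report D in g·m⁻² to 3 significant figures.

carbon steel: f(T) = +0.150·(T−10) [T≤10 °C] = -0.2100
  SO₂ term: 1.77·34.6^0.52·exp(0.02·64-0.2100) = 32.58
  Cl⁻ term: 0.102·30.4^0.62·exp(0.033·64+0.04·8.6) = 9.877
  r_corr = 32.58 + 9.877 = 42.46 μm/a
Long-term exponent b (ISO 9224 Table 2, B1) = 0.523
  D(13) = 42.46 × 13^0.523 = 42.46 × 3.825 = 162.4 μm
  Mass loss = 162.4 μm × 7.85 g/cm³ = 1275 g·m⁻²

D(13) = 1.27e+03 g·m⁻²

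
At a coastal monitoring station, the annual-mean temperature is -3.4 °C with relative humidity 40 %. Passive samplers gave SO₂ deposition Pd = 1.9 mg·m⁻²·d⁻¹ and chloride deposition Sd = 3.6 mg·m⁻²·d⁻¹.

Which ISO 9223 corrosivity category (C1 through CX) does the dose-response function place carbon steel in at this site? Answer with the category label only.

C2

carbon steel: temperature factor f = +0.150·(-13.4) = -2.0100
  Pd branch = 1.77·Pd^0.52·e^(0.02·RH+f) = 0.7369 μm/a
  Sd branch = 0.102·Sd^0.62·e^(0.033·RH+0.04·T) = 0.7374 μm/a
  r_corr = 0.7369 + 0.7374 = 1.474 μm/a
1.47 μm/a falls in (1.3, 25] for carbon steel → category C2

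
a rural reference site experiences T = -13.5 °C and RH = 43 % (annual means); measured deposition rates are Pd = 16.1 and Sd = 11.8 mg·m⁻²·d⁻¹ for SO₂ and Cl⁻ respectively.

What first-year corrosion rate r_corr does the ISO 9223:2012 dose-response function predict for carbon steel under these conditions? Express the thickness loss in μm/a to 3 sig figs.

r_corr = 1.66 μm/a

carbon steel: f(T) = +0.150·(T−10) [T≤10 °C] = -3.5250
  Pd branch = 1.77·Pd^0.52·e^(0.02·RH+f) = 0.5226 μm/a
  Sd branch = 0.102·Sd^0.62·e^(0.033·RH+0.04·T) = 1.135 μm/a
  r_corr = 0.5226 + 1.135 = 1.657 μm/a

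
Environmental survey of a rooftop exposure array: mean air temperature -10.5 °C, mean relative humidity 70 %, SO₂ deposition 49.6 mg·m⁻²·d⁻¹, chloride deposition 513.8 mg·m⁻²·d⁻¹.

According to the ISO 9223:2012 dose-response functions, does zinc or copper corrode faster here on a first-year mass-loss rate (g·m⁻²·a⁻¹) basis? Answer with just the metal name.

zinc

zinc: T≤10 °C ⇒ hinge +0.038·(-10.5−10) = -0.7790
  sulphur-dioxide contribution → 0.8255 μm/a
  chloride contribution → 0.4403 μm/a
  ⇒ r_corr(zinc) = 1.266 μm/a
  mass loss = 1.266 μm/a × 7.14 g/cm³ = 9.038 g·m⁻²·a⁻¹
copper: T≤10 °C ⇒ hinge +0.126·(-10.5−10) = -2.5830
  sulphur-dioxide contribution → 0.0687 μm/a
  chloride contribution → 0.4108 μm/a
  total first-year rate 0.4795 μm/a
  mass loss = 0.4795 μm/a × 8.96 g/cm³ = 4.296 g·m⁻²·a⁻¹
Ordering by g·m⁻²·a⁻¹: zinc (9.04) > copper (4.3)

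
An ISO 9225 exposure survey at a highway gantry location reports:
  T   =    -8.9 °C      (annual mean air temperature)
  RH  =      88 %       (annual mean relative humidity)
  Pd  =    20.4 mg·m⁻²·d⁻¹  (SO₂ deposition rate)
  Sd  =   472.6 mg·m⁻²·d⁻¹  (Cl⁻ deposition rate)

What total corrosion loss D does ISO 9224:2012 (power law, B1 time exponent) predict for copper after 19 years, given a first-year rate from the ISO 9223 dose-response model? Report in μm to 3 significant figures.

copper: f(T) = +0.126·(T−10) [T≤10 °C] = -2.3814
  Pd branch = 0.0053·Pd^0.26·e^(0.059·RH+f) = 0.1929 μm/a
  Cl⁻ term: 0.01025·472.6^0.27·exp(0.036·88+0.049·-8.9) = 0.8304
  sum: 0.1929 + 0.8304 → r_corr = 1.023 μm/a
Power-law: D(19) = r_corr · 19^0.667
  D(19) = 1.023 × 19^0.667 = 1.023 × 7.127 = 7.294 μm

D(19) = 7.29 μm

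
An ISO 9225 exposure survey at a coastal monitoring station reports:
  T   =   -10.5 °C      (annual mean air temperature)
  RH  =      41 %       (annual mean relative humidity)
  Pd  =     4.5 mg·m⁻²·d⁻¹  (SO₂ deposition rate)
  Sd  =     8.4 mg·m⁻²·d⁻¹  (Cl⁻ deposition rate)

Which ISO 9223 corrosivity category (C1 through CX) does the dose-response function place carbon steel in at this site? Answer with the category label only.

carbon steel: f(T) = +0.150·(T−10) [T≤10 °C] = -3.0750
  sulphur-dioxide contribution → 0.4058 μm/a
  chloride contribution → 0.9702 μm/a
  total first-year rate 1.376 μm/a
ISO 9223 Table 2 (carbon steel): 1.3 < 1.38 ≤ 25 μm/a ⇒ C2

C2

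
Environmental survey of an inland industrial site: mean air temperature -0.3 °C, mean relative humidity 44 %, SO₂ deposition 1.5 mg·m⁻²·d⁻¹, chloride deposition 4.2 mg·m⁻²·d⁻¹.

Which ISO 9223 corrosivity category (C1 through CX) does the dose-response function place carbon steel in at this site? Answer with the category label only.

C2

carbon steel: T≤10 °C ⇒ hinge +0.150·(-0.3−10) = -1.5450
  Pd branch = 1.77·Pd^0.52·e^(0.02·RH+f) = 1.124 μm/a
  Cl⁻ term: 0.102·4.2^0.62·exp(0.033·44+0.04·-0.3) = 1.048
  sum: 1.124 + 1.048 → r_corr = 2.172 μm/a
2.17 μm/a falls in (1.3, 25] for carbon steel → category C2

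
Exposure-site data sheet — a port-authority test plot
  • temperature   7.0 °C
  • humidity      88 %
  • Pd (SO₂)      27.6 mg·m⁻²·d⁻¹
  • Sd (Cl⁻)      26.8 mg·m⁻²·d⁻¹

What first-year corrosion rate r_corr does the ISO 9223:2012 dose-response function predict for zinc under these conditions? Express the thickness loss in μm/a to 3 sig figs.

r_corr = 3.26 μm/a

zinc: T≤10 °C ⇒ hinge +0.038·(7.0−10) = -0.1140
  Pd branch = 0.0129·Pd^0.44·e^(0.046·RH+f) = 2.839 μm/a
  Sd branch = 0.0175·Sd^0.57·e^(0.008·RH+0.085·T) = 0.418 μm/a
  sum: 2.839 + 0.418 → r_corr = 3.257 μm/a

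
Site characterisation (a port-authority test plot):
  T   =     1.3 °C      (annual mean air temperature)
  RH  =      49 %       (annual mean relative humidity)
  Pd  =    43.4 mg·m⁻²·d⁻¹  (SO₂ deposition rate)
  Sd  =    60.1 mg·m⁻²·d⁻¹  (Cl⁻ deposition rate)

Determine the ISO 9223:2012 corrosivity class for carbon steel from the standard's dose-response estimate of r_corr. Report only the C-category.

C2

carbon steel: temperature factor f = +0.150·(-8.7) = -1.3050
  sulphur-dioxide contribution → 9.085 μm/a
  chloride contribution → 6.86 μm/a
  total first-year rate 15.95 μm/a
Category bounds: 1.3…25 μm/a bracket r_corr ⇒ C2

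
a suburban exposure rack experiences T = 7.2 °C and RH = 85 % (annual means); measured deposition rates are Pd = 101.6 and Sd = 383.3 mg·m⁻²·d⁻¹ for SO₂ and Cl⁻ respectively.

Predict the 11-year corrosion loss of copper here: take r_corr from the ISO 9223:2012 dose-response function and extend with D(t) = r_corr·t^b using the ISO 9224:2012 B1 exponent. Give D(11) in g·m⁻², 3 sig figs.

copper: f(T) = +0.126·(T−10) [T≤10 °C] = -0.3528
  SO₂ term: 0.0053·101.6^0.26·exp(0.059·85-0.3528) = 1.866
  Cl⁻ term: 0.01025·383.3^0.27·exp(0.036·85+0.049·7.2) = 1.55
  r_corr = 1.866 + 1.55 = 3.416 μm/a
Power-law: D(11) = r_corr · 11^0.667
  D(11) = 3.416 × 11^0.667 = 3.416 × 4.95 = 16.91 μm
  Mass loss = 16.91 μm × 8.96 g/cm³ = 151.5 g·m⁻²

D(11) = 152 g·m⁻²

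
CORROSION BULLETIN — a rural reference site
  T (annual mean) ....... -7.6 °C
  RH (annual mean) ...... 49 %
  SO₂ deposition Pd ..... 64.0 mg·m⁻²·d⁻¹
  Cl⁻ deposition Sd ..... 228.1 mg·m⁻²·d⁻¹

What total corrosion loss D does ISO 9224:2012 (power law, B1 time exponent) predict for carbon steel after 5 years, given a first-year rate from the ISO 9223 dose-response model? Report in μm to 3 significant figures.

D(5) = 32.3 μm

carbon steel: f(T) = +0.150·(T−10) [T≤10 °C] = -2.6400
  Pd branch = 1.77·Pd^0.52·e^(0.02·RH+f) = 2.926 μm/a
  Sd branch = 0.102·Sd^0.62·e^(0.033·RH+0.04·T) = 10.99 μm/a
  r_corr = 2.926 + 10.99 = 13.91 μm/a
ISO 9224: D(t) = r_corr · t^b with b = 0.523 (carbon steel, B1)
  D(5) = 13.91 × 5^0.523 = 13.91 × 2.32 = 32.28 μm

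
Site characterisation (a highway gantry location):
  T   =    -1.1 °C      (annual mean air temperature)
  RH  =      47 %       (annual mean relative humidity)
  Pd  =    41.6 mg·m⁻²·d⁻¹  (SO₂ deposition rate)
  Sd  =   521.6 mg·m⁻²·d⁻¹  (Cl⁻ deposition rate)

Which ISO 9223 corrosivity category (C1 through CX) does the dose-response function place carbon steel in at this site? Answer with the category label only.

carbon steel: f(T) = +0.150·(T−10) [T≤10 °C] = -1.6650
  SO₂ term: 1.77·41.6^0.52·exp(0.02·47-1.6650) = 5.957
  Cl⁻ term: 0.102·521.6^0.62·exp(0.033·47+0.04·-1.1) = 22.28
  r_corr = 5.957 + 22.28 = 28.23 μm/a
Category bounds: 25…50 μm/a bracket r_corr ⇒ C3

C3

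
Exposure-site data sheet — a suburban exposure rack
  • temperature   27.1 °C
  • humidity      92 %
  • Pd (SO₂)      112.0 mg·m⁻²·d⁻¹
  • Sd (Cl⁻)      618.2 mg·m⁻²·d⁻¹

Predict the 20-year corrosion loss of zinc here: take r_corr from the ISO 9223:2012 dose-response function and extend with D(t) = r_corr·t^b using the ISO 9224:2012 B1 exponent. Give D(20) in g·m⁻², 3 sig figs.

zinc: T>10 °C ⇒ hinge -0.071·(27.1−10) = -1.2141
  SO₂ term: 0.0129·112.0^0.44·exp(0.046·92-1.2141) = 2.103
  Cl⁻ term: 0.0175·618.2^0.57·exp(0.008·92+0.085·27.1) = 14.26
  sum: 2.103 + 14.26 → r_corr = 16.36 μm/a
Power-law: D(20) = r_corr · 20^0.813
  D(20) = 16.36 × 20^0.813 = 16.36 × 11.42 = 186.9 μm
  Mass loss = 186.9 μm × 7.14 g/cm³ = 1334 g·m⁻²

D(20) = 1.33e+03 g·m⁻²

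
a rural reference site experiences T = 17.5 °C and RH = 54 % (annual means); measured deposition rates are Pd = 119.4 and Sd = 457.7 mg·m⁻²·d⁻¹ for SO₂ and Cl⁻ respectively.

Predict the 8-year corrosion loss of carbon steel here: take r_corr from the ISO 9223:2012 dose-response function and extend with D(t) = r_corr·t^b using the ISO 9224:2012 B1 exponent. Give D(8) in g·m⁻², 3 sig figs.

D(8) = 2.24e+03 g·m⁻²

carbon steel: T>10 °C ⇒ hinge -0.054·(17.5−10) = -0.4050
  sulphur-dioxide contribution → 41.8 μm/a
  chloride contribution → 54.46 μm/a
  total first-year rate 96.26 μm/a
Power-law: D(8) = r_corr · 8^0.523
  D(8) = 96.26 × 8^0.523 = 96.26 × 2.967 = 285.6 μm
  Mass loss = 285.6 μm × 7.85 g/cm³ = 2242 g·m⁻²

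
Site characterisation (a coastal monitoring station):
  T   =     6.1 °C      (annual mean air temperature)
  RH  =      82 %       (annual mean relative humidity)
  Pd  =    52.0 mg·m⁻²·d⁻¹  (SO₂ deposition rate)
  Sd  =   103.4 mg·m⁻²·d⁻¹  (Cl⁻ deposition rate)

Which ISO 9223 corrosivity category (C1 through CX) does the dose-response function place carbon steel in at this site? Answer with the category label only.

C4

carbon steel: T≤10 °C ⇒ hinge +0.150·(6.1−10) = -0.5850
  Pd branch = 1.77·Pd^0.52·e^(0.02·RH+f) = 39.67 μm/a
  Cl⁻ term: 0.102·103.4^0.62·exp(0.033·82+0.04·6.1) = 34.58
  r_corr = 39.67 + 34.58 = 74.25 μm/a
ISO 9223 Table 2 (carbon steel): 50 < 74.2 ≤ 80 μm/a ⇒ C4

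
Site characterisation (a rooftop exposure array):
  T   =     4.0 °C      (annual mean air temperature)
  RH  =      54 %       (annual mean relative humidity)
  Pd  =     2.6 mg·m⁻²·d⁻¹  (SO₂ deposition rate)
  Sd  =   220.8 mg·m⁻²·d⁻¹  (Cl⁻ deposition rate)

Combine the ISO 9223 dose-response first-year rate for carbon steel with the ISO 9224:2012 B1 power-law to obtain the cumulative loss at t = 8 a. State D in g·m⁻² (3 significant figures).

carbon steel: f(T) = +0.150·(T−10) [T≤10 °C] = -0.9000
  Pd branch = 1.77·Pd^0.52·e^(0.02·RH+f) = 3.483 μm/a
  Cl⁻ term: 0.102·220.8^0.62·exp(0.033·54+0.04·4.0) = 20.2
  r_corr = 3.483 + 20.2 = 23.68 μm/a
Long-term exponent b (ISO 9224 Table 2, B1) = 0.523
  D(8) = 23.68 × 8^0.523 = 23.68 × 2.967 = 70.26 μm
  Mass loss = 70.26 μm × 7.85 g/cm³ = 551.5 g·m⁻²

D(8) = 552 g·m⁻²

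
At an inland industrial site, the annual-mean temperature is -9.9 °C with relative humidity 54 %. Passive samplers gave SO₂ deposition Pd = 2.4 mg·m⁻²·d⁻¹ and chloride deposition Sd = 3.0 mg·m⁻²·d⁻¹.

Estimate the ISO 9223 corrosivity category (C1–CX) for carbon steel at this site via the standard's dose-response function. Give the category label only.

carbon steel: T≤10 °C ⇒ hinge +0.150·(-9.9−10) = -2.9850
  SO₂ term: 1.77·2.4^0.52·exp(0.02·54-2.9850) = 0.4153
  Cl⁻ term: 0.102·3.0^0.62·exp(0.033·54+0.04·-9.9) = 0.806
  sum: 0.4153 + 0.806 → r_corr = 1.221 μm/a
ISO 9223 Table 2 (carbon steel): 0 < 1.22 ≤ 1.3 μm/a ⇒ C1

C1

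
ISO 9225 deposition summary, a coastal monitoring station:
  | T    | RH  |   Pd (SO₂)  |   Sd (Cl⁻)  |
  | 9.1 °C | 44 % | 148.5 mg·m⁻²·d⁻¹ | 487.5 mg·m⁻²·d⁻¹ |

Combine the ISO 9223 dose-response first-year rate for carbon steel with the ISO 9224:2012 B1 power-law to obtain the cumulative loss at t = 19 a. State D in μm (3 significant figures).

D(19) = 370 μm

carbon steel: temperature factor f = +0.150·(-0.9) = -0.1350
  SO₂ term: 1.77·148.5^0.52·exp(0.02·44-0.1350) = 50.21
  Cl⁻ term: 0.102·487.5^0.62·exp(0.033·44+0.04·9.1) = 29.1
  sum: 50.21 + 29.1 → r_corr = 79.31 μm/a
Power-law: D(19) = r_corr · 19^0.523
  D(19) = 79.31 × 19^0.523 = 79.31 × 4.664 = 369.9 μm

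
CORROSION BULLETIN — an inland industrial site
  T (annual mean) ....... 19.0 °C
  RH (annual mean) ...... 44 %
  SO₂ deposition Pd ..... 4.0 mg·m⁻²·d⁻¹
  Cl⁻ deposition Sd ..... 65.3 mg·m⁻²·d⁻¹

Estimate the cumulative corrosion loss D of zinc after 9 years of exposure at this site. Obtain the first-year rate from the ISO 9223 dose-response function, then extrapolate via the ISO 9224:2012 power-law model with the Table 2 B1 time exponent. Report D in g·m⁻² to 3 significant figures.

zinc: f(T) = -0.071·(T−10) [T>10 °C] = -0.6390
  sulphur-dioxide contribution → 0.09484 μm/a
  chloride contribution → 1.355 μm/a
  total first-year rate 1.449 μm/a
Long-term exponent b (ISO 9224 Table 2, B1) = 0.813
  D(9) = 1.449 × 9^0.813 = 1.449 × 5.968 = 8.649 μm
  Mass loss = 8.649 μm × 7.14 g/cm³ = 61.76 g·m⁻²

D(9) = 61.8 g·m⁻²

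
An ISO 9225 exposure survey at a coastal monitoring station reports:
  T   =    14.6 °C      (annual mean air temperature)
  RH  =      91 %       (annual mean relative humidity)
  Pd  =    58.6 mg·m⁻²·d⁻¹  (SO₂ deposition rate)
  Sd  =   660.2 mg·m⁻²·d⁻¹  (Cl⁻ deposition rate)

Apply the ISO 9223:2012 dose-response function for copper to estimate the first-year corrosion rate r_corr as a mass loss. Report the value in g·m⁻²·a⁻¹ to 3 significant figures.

r_corr = 49.0 g·m⁻²·a⁻¹

copper: f(T) = -0.080·(T−10) [T>10 °C] = -0.3680
  sulphur-dioxide contribution → 2.269 μm/a
  chloride contribution → 3.202 μm/a
  total first-year rate 5.471 μm/a
Convert to mass loss: 5.471 μm/a × 8.96 g/cm³ = 49.02 g·m⁻²·a⁻¹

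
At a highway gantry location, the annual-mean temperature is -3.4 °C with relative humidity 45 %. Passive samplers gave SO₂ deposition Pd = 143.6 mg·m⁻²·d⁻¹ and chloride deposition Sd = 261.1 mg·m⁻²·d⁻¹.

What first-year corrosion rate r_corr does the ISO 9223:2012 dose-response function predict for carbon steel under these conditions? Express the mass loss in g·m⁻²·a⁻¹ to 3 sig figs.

r_corr = 158 g·m⁻²·a⁻¹

carbon steel: T≤10 °C ⇒ hinge +0.150·(-3.4−10) = -2.0100
  SO₂ term: 1.77·143.6^0.52·exp(0.02·45-2.0100) = 7.72
  Cl⁻ term: 0.102·261.1^0.62·exp(0.033·45+0.04·-3.4) = 12.38
  r_corr = 7.72 + 12.38 = 20.1 μm/a
Convert to mass loss: 20.1 μm/a × 7.85 g/cm³ = 157.8 g·m⁻²·a⁻¹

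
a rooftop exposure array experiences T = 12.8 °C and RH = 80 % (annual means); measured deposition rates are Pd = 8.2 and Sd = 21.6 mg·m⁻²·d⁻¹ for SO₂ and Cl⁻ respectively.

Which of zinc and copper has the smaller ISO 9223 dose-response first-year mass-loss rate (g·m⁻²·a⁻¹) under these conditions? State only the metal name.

zinc

zinc: T>10 °C ⇒ hinge -0.071·(12.8−10) = -0.1988
  sulphur-dioxide contribution → 1.058 μm/a
  chloride contribution → 0.5677 μm/a
  total first-year rate 1.626 μm/a
  mass loss = 1.626 μm/a × 7.14 g/cm³ = 11.61 g·m⁻²·a⁻¹
copper: temperature factor f = -0.080·(2.8) = -0.2240
  sulphur-dioxide contribution → 0.8212 μm/a
  chloride contribution → 0.7838 μm/a
  ⇒ r_corr(copper) = 1.605 μm/a
  mass loss = 1.605 μm/a × 8.96 g/cm³ = 14.38 g·m⁻²·a⁻¹
Ordering by g·m⁻²·a⁻¹: copper (14.4) > zinc (11.6)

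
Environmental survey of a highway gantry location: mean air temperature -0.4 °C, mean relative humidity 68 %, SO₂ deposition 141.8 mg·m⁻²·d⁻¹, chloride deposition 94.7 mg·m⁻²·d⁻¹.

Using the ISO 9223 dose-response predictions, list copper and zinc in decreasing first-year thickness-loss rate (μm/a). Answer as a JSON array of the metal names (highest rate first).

copper: f(T) = +0.126·(T−10) [T≤10 °C] = -1.3104
  Pd branch = 0.0053·Pd^0.26·e^(0.059·RH+f) = 0.2864 μm/a
  Sd branch = 0.01025·Sd^0.27·e^(0.036·RH+0.049·T) = 0.3972 μm/a
  sum: 0.2864 + 0.3972 → r_corr = 0.6836 μm/a
zinc: T≤10 °C ⇒ hinge +0.038·(-0.4−10) = -0.3952
  SO₂ term: 0.0129·141.8^0.44·exp(0.046·68-0.3952) = 1.755
  Sd branch = 0.0175·Sd^0.57·e^(0.008·RH+0.085·T) = 0.39 μm/a
  r_corr = 1.755 + 0.39 = 2.145 μm/a
Ordering by μm/a: zinc (2.14) > copper (0.684)

["zinc", "copper"]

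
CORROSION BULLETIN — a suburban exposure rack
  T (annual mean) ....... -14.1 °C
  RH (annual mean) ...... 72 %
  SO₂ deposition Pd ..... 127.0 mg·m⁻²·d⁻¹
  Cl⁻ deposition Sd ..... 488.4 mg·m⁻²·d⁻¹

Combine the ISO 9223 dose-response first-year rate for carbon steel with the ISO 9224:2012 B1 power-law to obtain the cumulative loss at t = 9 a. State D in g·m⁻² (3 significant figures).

D(9) = 781 g·m⁻²

carbon steel: T≤10 °C ⇒ hinge +0.150·(-14.1−10) = -3.6150
  sulphur-dioxide contribution → 2.497 μm/a
  chloride contribution → 29.01 μm/a
  total first-year rate 31.51 μm/a
Power-law: D(9) = r_corr · 9^0.523
  D(9) = 31.51 × 9^0.523 = 31.51 × 3.156 = 99.43 μm
  Mass loss = 99.43 μm × 7.85 g/cm³ = 780.5 g·m⁻²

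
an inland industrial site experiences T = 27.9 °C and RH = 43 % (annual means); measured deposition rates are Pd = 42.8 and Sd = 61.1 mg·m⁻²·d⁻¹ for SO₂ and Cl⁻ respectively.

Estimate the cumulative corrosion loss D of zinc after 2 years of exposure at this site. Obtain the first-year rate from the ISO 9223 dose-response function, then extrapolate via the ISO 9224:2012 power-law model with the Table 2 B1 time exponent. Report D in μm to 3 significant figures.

zinc: T>10 °C ⇒ hinge -0.071·(27.9−10) = -1.2709
  Pd branch = 0.0129·Pd^0.44·e^(0.046·RH+f) = 0.1366 μm/a
  Sd branch = 0.0175·Sd^0.57·e^(0.008·RH+0.085·T) = 2.757 μm/a
  r_corr = 0.1366 + 2.757 = 2.893 μm/a
Power-law: D(2) = r_corr · 2^0.813
  D(2) = 2.893 × 2^0.813 = 2.893 × 1.757 = 5.083 μm

D(2) = 5.08 μm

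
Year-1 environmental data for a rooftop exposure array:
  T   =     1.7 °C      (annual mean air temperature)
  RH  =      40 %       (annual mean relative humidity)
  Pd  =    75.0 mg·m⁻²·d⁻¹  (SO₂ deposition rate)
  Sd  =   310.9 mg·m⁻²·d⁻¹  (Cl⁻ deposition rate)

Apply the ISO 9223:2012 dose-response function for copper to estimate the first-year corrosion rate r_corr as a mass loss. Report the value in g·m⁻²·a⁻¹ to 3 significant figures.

r_corr = 2.53 g·m⁻²·a⁻¹

copper: T≤10 °C ⇒ hinge +0.126·(1.7−10) = -1.0458
  sulphur-dioxide contribution → 0.06061 μm/a
  chloride contribution → 0.2215 μm/a
  total first-year rate 0.2821 μm/a
Convert to mass loss: 0.2821 μm/a × 8.96 g/cm³ = 2.527 g·m⁻²·a⁻¹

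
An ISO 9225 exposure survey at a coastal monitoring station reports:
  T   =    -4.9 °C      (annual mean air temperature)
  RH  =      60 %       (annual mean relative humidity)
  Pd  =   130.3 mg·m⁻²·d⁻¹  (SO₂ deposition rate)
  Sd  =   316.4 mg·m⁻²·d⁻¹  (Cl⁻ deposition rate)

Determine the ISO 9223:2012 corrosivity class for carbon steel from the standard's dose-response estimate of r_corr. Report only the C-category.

carbon steel: f(T) = +0.150·(T−10) [T≤10 °C] = -2.2350
  sulphur-dioxide contribution → 7.911 μm/a
  chloride contribution → 21.55 μm/a
  ⇒ r_corr(carbon steel) = 29.47 μm/a
29.5 μm/a falls in (25, 50] for carbon steel → category C3

C3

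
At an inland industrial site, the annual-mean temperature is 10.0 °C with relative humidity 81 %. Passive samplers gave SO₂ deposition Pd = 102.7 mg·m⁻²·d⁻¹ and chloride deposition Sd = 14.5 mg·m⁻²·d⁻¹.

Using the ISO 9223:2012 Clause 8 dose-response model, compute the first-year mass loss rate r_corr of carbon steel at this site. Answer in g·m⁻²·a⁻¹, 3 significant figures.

carbon steel: temperature factor f = +0.150·(0.0) = +0.0000
  sulphur-dioxide contribution → 99.44 μm/a
  chloride contribution → 11.57 μm/a
  total first-year rate 111 μm/a
Convert to mass loss: 111 μm/a × 7.85 g/cm³ = 871.4 g·m⁻²·a⁻¹

r_corr = 871 g·m⁻²·a⁻¹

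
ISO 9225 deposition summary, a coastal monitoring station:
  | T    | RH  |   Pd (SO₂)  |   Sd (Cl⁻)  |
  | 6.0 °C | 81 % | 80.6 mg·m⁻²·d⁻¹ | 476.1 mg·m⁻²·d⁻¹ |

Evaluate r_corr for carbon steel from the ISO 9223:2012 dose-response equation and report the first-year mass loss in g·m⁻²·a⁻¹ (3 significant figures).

r_corr = 1.05e+03 g·m⁻²·a⁻¹

carbon steel: T≤10 °C ⇒ hinge +0.150·(6.0−10) = -0.6000
  SO₂ term: 1.77·80.6^0.52·exp(0.02·81-0.6000) = 48.11
  Sd branch = 0.102·Sd^0.62·e^(0.033·RH+0.04·T) = 85.88 μm/a
  sum: 48.11 + 85.88 → r_corr = 134 μm/a
Convert to mass loss: 134 μm/a × 7.85 g/cm³ = 1052 g·m⁻²·a⁻¹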